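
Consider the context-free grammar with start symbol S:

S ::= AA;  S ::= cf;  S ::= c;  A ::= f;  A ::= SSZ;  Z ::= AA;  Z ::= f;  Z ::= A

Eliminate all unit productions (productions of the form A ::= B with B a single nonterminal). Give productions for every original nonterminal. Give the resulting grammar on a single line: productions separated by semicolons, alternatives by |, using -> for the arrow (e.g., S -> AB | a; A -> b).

Unit productions: Z->A.
Unit pairs (A ⇒* B via units): (Z,A).
S: inherits non-unit rules of {S} → AA | c | cf.
A: inherits non-unit rules of {A} → SSZ | f.
Z: inherits non-unit rules of {A, Z} → AA | SSZ | f.

S -> c | AA | cf; A -> f | SSZ; Z -> f | AA | SSZ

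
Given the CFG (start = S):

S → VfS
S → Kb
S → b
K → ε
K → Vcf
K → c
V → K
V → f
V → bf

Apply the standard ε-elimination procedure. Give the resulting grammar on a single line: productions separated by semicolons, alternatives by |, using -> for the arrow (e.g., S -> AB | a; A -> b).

S -> b | Kb | fS | VfS; K -> c | cf | Vcf; V -> K | f | bf

Nullable set: {K, V}.
S -> Kb: K nullable, giving Kb | b.
S -> VfS: V nullable, giving VfS | fS.
Drop K -> ε.
K -> Vcf: V nullable, giving Vcf | cf.
V -> K: K nullable, giving K.
Unchanged (no nullable symbols): S -> b; K -> c; V -> bf; V -> f.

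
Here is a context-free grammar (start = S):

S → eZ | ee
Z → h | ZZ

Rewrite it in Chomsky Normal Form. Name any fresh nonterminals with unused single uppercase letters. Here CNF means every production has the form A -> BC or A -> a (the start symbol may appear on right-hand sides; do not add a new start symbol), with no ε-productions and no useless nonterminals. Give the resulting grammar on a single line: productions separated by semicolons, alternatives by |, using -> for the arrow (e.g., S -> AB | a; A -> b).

No ε-productions.
No unit productions to eliminate.
TERM: introduce A -> e and substitute in every rule of length ≥2.

S -> AA | AZ; A -> e; Z -> h | ZZ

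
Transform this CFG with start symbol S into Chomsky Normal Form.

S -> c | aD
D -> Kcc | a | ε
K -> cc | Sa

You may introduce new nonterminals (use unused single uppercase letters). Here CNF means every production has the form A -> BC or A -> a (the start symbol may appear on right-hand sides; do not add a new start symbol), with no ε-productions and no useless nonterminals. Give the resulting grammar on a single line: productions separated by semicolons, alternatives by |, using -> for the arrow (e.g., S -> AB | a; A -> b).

S -> a | c | BD; A -> c; B -> a; C -> AA; D -> a | KC; K -> AA | SB

Nullable: {D}; after ε-elimination: S -> a | c | aD; D -> a | Kcc; K -> Sa | cc.
No unit productions to eliminate.
TERM: introduce B -> a, A -> c and substitute in every rule of length ≥2.
BIN: D -> KAA becomes D -> KC, C -> AA.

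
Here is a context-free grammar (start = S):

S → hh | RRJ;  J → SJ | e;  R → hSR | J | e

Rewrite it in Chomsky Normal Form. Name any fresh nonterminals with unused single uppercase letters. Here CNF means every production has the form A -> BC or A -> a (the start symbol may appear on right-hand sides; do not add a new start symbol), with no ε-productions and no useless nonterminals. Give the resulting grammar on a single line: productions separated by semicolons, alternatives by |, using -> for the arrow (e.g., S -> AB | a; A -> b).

S -> AA | RC; A -> h; B -> SR; C -> RJ; J -> e | SJ; R -> e | AB | SJ

No ε-productions.
After unit-elimination: S -> hh | RRJ; J -> e | SJ; R -> e | SJ | hSR.
TERM: introduce A -> h and substitute in every rule of length ≥2.
BIN: R -> ASR becomes R -> AB, B -> SR; S -> RRJ becomes S -> RC, C -> RJ.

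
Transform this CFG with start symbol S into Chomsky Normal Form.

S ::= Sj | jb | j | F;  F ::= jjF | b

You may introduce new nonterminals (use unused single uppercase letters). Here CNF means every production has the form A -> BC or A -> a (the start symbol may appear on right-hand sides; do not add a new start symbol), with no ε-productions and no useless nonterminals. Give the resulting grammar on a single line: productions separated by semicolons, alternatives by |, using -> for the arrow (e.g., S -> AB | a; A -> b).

No ε-productions.
After unit-elimination: S -> b | j | Sj | jb | jjF; F -> b | jjF.
TERM: introduce B -> b, A -> j and substitute in every rule of length ≥2.
BIN: F -> AAF becomes F -> AC, C -> AF; S -> AAF becomes S -> AD, D -> AF.

S -> b | j | AB | AD | SA; A -> j; B -> b; C -> AF; D -> AF; F -> b | AC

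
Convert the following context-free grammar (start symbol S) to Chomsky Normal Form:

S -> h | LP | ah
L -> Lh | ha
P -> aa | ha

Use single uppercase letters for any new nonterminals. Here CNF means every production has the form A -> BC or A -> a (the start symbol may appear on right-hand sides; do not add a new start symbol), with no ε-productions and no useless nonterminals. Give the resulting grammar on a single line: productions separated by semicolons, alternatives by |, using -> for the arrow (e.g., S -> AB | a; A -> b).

S -> h | BA | LP; A -> h; B -> a; L -> AB | LA; P -> AB | BB

No ε-productions.
No unit productions to eliminate.
TERM: introduce B -> a, A -> h and substitute in every rule of length ≥2.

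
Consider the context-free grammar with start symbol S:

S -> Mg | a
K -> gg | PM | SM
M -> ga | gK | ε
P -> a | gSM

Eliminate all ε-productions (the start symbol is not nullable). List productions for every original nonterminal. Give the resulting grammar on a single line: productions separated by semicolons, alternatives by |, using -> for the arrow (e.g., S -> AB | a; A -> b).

S -> a | g | Mg; K -> P | S | PM | SM | gg; M -> gK | ga; P -> a | gS | gSM

Nullable set: {M}.
S -> Mg: M nullable, giving Mg | g.
K -> PM: M nullable, giving P | PM.
K -> SM: M nullable, giving S | SM.
Drop M -> ε.
P -> gSM: M nullable, giving gS | gSM.
Unchanged (no nullable symbols): S -> a; K -> gg; M -> gK; M -> ga; P -> a.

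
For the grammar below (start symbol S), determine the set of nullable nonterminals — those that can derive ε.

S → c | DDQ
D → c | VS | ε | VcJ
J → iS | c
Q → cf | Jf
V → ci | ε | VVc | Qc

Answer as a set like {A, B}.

{D, V}

Directly nullable (have an ε-rule): {D, V}.
Not nullable: J, Q, S — each has a terminal in every rule's right-hand side or depends on a non-nullable symbol.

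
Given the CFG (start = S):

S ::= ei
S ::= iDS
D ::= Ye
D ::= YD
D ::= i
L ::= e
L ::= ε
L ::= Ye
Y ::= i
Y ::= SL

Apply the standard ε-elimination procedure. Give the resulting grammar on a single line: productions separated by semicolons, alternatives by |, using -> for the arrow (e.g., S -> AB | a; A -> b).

Nullable set: {L}.
Drop L -> ε.
Y -> SL: L nullable, giving S | SL.
Unchanged (no nullable symbols): S -> ei; S -> iDS; D -> YD; D -> Ye; D -> i; L -> Ye; L -> e; Y -> i.

S -> ei | iDS; D -> i | YD | Ye; L -> e | Ye; Y -> S | i | SL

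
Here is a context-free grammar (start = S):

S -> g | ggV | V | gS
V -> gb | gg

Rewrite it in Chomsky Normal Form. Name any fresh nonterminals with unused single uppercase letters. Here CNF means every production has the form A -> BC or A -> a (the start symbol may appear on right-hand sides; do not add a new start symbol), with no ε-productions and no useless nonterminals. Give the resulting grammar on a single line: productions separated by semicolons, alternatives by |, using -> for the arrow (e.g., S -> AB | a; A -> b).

S -> g | AA | AB | AC | AS; A -> g; B -> b; C -> AV; V -> AA | AB

No ε-productions.
After unit-elimination: S -> g | gS | gb | gg | ggV; V -> gb | gg.
TERM: introduce B -> b, A -> g and substitute in every rule of length ≥2.
BIN: S -> AAV becomes S -> AC, C -> AV.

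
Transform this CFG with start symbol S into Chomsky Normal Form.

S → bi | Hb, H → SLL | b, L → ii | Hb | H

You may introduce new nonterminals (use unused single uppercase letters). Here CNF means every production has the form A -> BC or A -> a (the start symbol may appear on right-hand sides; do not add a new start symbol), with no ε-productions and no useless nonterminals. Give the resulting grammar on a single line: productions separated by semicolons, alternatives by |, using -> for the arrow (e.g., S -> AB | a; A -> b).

No ε-productions.
After unit-elimination: S -> Hb | bi; H -> b | SLL; L -> b | Hb | ii | SLL.
TERM: introduce A -> b, B -> i and substitute in every rule of length ≥2.
BIN: H -> SLL becomes H -> SC, C -> LL; L -> SLL becomes L -> SD, D -> LL.

S -> AB | HA; A -> b; B -> i; C -> LL; D -> LL; H -> b | SC; L -> b | BB | HA | SD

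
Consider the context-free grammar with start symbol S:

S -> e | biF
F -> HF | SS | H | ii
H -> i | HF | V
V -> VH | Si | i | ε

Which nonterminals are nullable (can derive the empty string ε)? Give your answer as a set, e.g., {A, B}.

{F, H, V}

Directly nullable (have an ε-rule): {V}.
H is nullable via H -> V (every symbol on the right is already known nullable).
F is nullable via F -> H (every symbol on the right is already known nullable).
Not nullable: S — each has a terminal in every rule's right-hand side or depends on a non-nullable symbol.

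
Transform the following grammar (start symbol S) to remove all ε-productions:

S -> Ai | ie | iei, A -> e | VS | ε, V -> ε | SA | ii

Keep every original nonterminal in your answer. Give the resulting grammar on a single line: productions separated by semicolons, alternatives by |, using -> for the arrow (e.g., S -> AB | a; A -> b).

Nullable set: {A, V}.
S -> Ai: A nullable, giving Ai | i.
Drop A -> ε.
A -> VS: V nullable, giving S | VS.
Drop V -> ε.
V -> SA: A nullable, giving S | SA.
Unchanged (no nullable symbols): S -> ie; S -> iei; A -> e; V -> ii.

S -> i | Ai | ie | iei; A -> S | e | VS; V -> S | SA | ii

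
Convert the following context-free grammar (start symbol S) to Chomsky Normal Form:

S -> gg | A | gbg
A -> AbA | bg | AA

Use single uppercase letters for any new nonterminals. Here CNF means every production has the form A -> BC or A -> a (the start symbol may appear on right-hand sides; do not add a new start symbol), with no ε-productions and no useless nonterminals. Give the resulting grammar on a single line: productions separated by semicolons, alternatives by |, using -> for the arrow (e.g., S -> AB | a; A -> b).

No ε-productions.
After unit-elimination: S -> AA | bg | gg | AbA | gbg; A -> AA | bg | AbA.
TERM: introduce B -> b, C -> g and substitute in every rule of length ≥2.
BIN: A -> ABA becomes A -> AD, D -> BA; S -> ABA becomes S -> AE, E -> BA; S -> CBC becomes S -> CF, F -> BC.

S -> AA | AE | BC | CC | CF; A -> AA | AD | BC; B -> b; C -> g; D -> BA; E -> BA; F -> BC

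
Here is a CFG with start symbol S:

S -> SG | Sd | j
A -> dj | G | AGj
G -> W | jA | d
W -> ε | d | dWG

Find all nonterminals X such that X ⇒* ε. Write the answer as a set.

{A, G, W}

Directly nullable (have an ε-rule): {W}.
G is nullable via G -> W (every symbol on the right is already known nullable).
A is nullable via A -> G (every symbol on the right is already known nullable).
Not nullable: S — each has a terminal in every rule's right-hand side or depends on a non-nullable symbol.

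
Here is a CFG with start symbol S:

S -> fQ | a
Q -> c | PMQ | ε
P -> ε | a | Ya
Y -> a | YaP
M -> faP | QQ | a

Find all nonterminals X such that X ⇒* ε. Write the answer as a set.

Directly nullable (have an ε-rule): {P, Q}.
M is nullable via M -> QQ (every symbol on the right is already known nullable).
Not nullable: S, Y — each has a terminal in every rule's right-hand side or depends on a non-nullable symbol.

{M, P, Q}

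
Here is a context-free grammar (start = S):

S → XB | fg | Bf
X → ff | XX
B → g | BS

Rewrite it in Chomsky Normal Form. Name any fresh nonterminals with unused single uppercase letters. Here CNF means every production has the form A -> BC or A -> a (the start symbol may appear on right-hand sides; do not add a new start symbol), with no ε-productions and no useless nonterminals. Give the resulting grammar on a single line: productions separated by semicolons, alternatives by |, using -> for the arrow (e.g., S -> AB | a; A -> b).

S -> AC | BA | XB; A -> f; B -> g | BS; C -> g; X -> AA | XX

No ε-productions.
No unit productions to eliminate.
TERM: introduce A -> f, C -> g and substitute in every rule of length ≥2.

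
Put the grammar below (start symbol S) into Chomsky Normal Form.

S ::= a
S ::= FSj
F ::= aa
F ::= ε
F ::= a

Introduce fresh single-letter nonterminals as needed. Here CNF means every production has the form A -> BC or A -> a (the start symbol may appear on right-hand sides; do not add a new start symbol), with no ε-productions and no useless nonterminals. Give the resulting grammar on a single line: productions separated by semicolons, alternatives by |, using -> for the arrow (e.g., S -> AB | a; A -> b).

Nullable: {F}; after ε-elimination: S -> a | Sj | FSj; F -> a | aa.
No unit productions to eliminate.
TERM: introduce A -> a, B -> j and substitute in every rule of length ≥2.
BIN: S -> FSB becomes S -> FC, C -> SB.

S -> a | FC | SB; A -> a; B -> j; C -> SB; F -> a | AA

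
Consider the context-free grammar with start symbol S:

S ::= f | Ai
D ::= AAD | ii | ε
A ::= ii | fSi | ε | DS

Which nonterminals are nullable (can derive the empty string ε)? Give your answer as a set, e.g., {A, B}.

{A, D}

Directly nullable (have an ε-rule): {A, D}.
Not nullable: S — each has a terminal in every rule's right-hand side or depends on a non-nullable symbol.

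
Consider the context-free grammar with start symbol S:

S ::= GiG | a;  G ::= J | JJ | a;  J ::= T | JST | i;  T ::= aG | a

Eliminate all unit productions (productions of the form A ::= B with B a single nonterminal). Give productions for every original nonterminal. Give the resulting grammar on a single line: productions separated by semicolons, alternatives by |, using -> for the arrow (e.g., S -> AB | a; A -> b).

S -> a | GiG; G -> a | i | JJ | aG | JST; J -> a | i | aG | JST; T -> a | aG

Unit productions: G->J, J->T.
Unit pairs (A ⇒* B via units): (G,J), (G,T), (J,T).
S: inherits non-unit rules of {S} → GiG | a.
G: inherits non-unit rules of {G, J, T} → JJ | JST | a | aG | i.
J: inherits non-unit rules of {J, T} → JST | a | aG | i.
T: inherits non-unit rules of {T} → a | aG.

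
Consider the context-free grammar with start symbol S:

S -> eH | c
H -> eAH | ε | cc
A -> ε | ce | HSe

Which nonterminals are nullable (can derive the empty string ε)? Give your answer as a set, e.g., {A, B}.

Directly nullable (have an ε-rule): {A, H}.
Not nullable: S — each has a terminal in every rule's right-hand side or depends on a non-nullable symbol.

{A, H}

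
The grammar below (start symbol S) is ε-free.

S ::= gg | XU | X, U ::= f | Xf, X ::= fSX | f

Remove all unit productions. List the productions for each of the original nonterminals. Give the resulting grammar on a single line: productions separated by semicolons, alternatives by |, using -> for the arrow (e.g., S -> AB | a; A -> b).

S -> f | XU | gg | fSX; U -> f | Xf; X -> f | fSX

Unit productions: S->X.
Unit pairs (A ⇒* B via units): (S,X).
S: inherits non-unit rules of {S, X} → XU | f | fSX | gg.
U: inherits non-unit rules of {U} → Xf | f.
X: inherits non-unit rules of {X} → f | fSX.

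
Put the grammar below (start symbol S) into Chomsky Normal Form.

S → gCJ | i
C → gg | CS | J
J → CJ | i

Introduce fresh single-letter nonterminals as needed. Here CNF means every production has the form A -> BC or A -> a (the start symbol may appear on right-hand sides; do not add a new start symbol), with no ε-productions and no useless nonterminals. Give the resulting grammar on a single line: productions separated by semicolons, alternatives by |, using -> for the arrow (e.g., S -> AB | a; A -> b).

No ε-productions.
After unit-elimination: S -> i | gCJ; C -> i | CJ | CS | gg; J -> i | CJ.
TERM: introduce A -> g and substitute in every rule of length ≥2.
BIN: S -> ACJ becomes S -> AB, B -> CJ.

S -> i | AB; A -> g; B -> CJ; C -> i | AA | CJ | CS; J -> i | CJ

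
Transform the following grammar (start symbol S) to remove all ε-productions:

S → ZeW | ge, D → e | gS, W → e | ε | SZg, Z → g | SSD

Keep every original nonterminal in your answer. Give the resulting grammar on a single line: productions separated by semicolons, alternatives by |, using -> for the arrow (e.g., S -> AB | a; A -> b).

Nullable set: {W}.
S -> ZeW: W nullable, giving Ze | ZeW.
Drop W -> ε.
Unchanged (no nullable symbols): S -> ge; D -> e; D -> gS; W -> SZg; W -> e; Z -> SSD; Z -> g.

S -> Ze | ge | ZeW; D -> e | gS; W -> e | SZg; Z -> g | SSD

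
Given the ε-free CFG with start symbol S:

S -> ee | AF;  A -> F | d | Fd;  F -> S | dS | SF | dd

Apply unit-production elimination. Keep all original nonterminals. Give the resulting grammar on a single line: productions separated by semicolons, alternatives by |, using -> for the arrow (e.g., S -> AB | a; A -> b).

Unit productions: A->F, F->S.
Unit pairs (A ⇒* B via units): (A,F), (A,S), (F,S).
S: inherits non-unit rules of {S} → AF | ee.
A: inherits non-unit rules of {A, F, S} → AF | Fd | SF | d | dS | dd | ee.
F: inherits non-unit rules of {F, S} → AF | SF | dS | dd | ee.

S -> AF | ee; A -> d | AF | Fd | SF | dS | dd | ee; F -> AF | SF | dS | dd | ee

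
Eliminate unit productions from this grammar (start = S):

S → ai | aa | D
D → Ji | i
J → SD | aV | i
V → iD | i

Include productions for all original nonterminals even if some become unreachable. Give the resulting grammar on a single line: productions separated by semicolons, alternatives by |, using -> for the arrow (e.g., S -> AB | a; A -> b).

S -> i | Ji | aa | ai; D -> i | Ji; J -> i | SD | aV; V -> i | iD

Unit productions: S->D.
Unit pairs (A ⇒* B via units): (S,D).
S: inherits non-unit rules of {D, S} → Ji | aa | ai | i.
D: inherits non-unit rules of {D} → Ji | i.
J: inherits non-unit rules of {J} → SD | aV | i.
V: inherits non-unit rules of {V} → i | iD.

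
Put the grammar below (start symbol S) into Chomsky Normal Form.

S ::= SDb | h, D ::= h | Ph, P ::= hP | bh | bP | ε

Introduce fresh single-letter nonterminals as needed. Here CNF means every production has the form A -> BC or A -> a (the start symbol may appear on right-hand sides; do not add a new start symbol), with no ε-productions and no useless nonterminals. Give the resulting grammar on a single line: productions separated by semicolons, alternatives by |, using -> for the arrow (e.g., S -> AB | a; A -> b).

S -> h | SC; A -> h; B -> b; C -> DB; D -> h | PA; P -> b | h | AP | BA | BP

Nullable: {P}; after ε-elimination: S -> h | SDb; D -> h | Ph; P -> b | h | bP | bh | hP.
No unit productions to eliminate.
TERM: introduce B -> b, A -> h and substitute in every rule of length ≥2.
BIN: S -> SDB becomes S -> SC, C -> DB.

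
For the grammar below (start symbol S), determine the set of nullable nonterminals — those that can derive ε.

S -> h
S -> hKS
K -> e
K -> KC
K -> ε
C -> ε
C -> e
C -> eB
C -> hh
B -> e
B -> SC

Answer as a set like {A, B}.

Directly nullable (have an ε-rule): {C, K}.
Not nullable: B, S — each has a terminal in every rule's right-hand side or depends on a non-nullable symbol.

{C, K}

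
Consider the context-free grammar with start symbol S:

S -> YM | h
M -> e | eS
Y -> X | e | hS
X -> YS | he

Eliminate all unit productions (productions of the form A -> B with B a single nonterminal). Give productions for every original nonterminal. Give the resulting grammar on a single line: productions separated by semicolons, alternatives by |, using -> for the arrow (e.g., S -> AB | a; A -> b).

Unit productions: Y->X.
Unit pairs (A ⇒* B via units): (Y,X).
S: inherits non-unit rules of {S} → YM | h.
M: inherits non-unit rules of {M} → e | eS.
X: inherits non-unit rules of {X} → YS | he.
Y: inherits non-unit rules of {X, Y} → YS | e | hS | he.

S -> h | YM; M -> e | eS; X -> YS | he; Y -> e | YS | hS | he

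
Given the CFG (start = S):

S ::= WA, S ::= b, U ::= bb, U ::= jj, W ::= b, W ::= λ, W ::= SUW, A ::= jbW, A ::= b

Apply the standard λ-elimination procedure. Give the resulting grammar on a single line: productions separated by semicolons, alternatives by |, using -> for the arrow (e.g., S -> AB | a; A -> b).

Nullable set: {W}.
S -> WA: W nullable, giving A | WA.
A -> jbW: W nullable, giving jb | jbW.
Drop W -> λ.
W -> SUW: W nullable, giving SU | SUW.
Unchanged (no nullable symbols): S -> b; A -> b; U -> bb; U -> jj; W -> b.

S -> A | b | WA; A -> b | jb | jbW; U -> bb | jj; W -> b | SU | SUW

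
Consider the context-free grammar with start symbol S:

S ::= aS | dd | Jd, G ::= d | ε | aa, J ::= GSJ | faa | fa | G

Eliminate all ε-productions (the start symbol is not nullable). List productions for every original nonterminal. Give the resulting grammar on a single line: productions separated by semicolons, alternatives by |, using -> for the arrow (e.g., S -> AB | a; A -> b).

Nullable set: {G, J}.
S -> Jd: J nullable, giving Jd | d.
Drop G -> ε.
J -> G: G nullable, giving G.
J -> GSJ: G, J nullable, giving GS | GSJ | S | SJ.
Unchanged (no nullable symbols): S -> aS; S -> dd; G -> aa; G -> d; J -> fa; J -> faa.

S -> d | Jd | aS | dd; G -> d | aa; J -> G | S | GS | SJ | fa | GSJ | faa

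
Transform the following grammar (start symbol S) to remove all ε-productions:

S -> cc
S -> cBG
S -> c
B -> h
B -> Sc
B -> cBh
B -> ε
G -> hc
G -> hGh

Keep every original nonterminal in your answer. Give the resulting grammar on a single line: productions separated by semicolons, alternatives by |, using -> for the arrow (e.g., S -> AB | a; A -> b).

S -> c | cG | cc | cBG; B -> h | Sc | ch | cBh; G -> hc | hGh

Nullable set: {B}.
S -> cBG: B nullable, giving cBG | cG.
Drop B -> ε.
B -> cBh: B nullable, giving cBh | ch.
Unchanged (no nullable symbols): S -> c; S -> cc; B -> Sc; B -> h; G -> hGh; G -> hc.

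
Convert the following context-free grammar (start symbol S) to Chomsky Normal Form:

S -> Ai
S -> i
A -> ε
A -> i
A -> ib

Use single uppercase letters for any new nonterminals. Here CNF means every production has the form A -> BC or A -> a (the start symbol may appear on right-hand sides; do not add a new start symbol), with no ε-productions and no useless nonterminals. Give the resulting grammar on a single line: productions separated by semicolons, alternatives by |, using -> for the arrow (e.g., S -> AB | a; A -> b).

Nullable: {A}; after ε-elimination: S -> i | Ai; A -> i | ib.
No unit productions to eliminate.
TERM: introduce C -> b, B -> i and substitute in every rule of length ≥2.

S -> i | AB; A -> i | BC; B -> i; C -> b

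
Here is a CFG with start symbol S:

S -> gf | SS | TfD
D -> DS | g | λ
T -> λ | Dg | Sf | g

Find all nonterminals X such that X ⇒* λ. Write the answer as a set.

{D, T}

Directly nullable (have an ε-rule): {D, T}.
Not nullable: S — each has a terminal in every rule's right-hand side or depends on a non-nullable symbol.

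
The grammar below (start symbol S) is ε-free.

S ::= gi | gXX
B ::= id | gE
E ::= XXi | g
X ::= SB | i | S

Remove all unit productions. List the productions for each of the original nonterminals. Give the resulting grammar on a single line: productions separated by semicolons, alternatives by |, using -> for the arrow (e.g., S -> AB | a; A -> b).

S -> gi | gXX; B -> gE | id; E -> g | XXi; X -> i | SB | gi | gXX

Unit productions: X->S.
Unit pairs (A ⇒* B via units): (X,S).
S: inherits non-unit rules of {S} → gXX | gi.
B: inherits non-unit rules of {B} → gE | id.
E: inherits non-unit rules of {E} → XXi | g.
X: inherits non-unit rules of {S, X} → SB | gXX | gi | i.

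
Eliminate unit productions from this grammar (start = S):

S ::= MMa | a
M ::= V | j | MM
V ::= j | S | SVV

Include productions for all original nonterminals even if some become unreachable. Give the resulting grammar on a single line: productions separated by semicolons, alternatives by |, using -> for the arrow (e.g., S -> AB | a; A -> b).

S -> a | MMa; M -> a | j | MM | MMa | SVV; V -> a | j | MMa | SVV

Unit productions: M->V, V->S.
Unit pairs (A ⇒* B via units): (M,S), (M,V), (V,S).
S: inherits non-unit rules of {S} → MMa | a.
M: inherits non-unit rules of {M, S, V} → MM | MMa | SVV | a | j.
V: inherits non-unit rules of {S, V} → MMa | SVV | a | j.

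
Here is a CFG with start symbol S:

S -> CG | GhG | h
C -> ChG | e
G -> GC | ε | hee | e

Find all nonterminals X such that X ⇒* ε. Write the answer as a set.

Directly nullable (have an ε-rule): {G}.
Not nullable: C, S — each has a terminal in every rule's right-hand side or depends on a non-nullable symbol.

{G}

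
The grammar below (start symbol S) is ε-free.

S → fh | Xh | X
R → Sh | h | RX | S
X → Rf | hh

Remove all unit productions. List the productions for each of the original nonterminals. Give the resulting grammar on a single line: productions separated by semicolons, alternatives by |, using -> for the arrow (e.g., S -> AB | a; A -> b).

S -> Rf | Xh | fh | hh; R -> h | RX | Rf | Sh | Xh | fh | hh; X -> Rf | hh

Unit productions: R->S, S->X.
Unit pairs (A ⇒* B via units): (R,S), (R,X), (S,X).
S: inherits non-unit rules of {S, X} → Rf | Xh | fh | hh.
R: inherits non-unit rules of {R, S, X} → RX | Rf | Sh | Xh | fh | h | hh.
X: inherits non-unit rules of {X} → Rf | hh.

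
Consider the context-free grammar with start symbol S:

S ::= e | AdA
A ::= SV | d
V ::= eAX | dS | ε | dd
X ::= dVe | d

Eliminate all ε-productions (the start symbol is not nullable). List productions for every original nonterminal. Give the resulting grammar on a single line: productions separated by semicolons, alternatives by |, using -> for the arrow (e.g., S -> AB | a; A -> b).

Nullable set: {V}.
A -> SV: V nullable, giving S | SV.
Drop V -> ε.
X -> dVe: V nullable, giving dVe | de.
Unchanged (no nullable symbols): S -> AdA; S -> e; A -> d; V -> dS; V -> dd; V -> eAX; X -> d.

S -> e | AdA; A -> S | d | SV; V -> dS | dd | eAX; X -> d | de | dVe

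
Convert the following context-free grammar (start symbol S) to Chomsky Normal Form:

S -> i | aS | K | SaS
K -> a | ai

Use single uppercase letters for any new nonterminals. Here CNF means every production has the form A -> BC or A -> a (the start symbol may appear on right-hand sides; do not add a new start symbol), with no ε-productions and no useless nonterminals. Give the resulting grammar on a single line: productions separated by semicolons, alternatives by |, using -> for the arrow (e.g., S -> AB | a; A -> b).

S -> a | i | AB | AS | SC; A -> a; B -> i; C -> AS

No ε-productions.
After unit-elimination: S -> a | i | aS | ai | SaS; K -> a | ai.
TERM: introduce A -> a, B -> i and substitute in every rule of length ≥2.
BIN: S -> SAS becomes S -> SC, C -> AS.
Drop unreachable/unproductive: K.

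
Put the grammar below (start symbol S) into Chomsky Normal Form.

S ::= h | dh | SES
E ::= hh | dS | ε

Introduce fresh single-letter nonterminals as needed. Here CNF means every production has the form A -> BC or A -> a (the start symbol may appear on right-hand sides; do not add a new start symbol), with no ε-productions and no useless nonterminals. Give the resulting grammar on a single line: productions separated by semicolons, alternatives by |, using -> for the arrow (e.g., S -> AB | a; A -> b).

Nullable: {E}; after ε-elimination: S -> h | SS | dh | SES; E -> dS | hh.
No unit productions to eliminate.
TERM: introduce A -> d, B -> h and substitute in every rule of length ≥2.
BIN: S -> SES becomes S -> SC, C -> ES.

S -> h | AB | SC | SS; A -> d; B -> h; C -> ES; E -> AS | BB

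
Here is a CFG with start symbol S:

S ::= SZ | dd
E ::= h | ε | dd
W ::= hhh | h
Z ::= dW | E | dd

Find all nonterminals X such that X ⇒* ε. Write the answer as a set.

{E, Z}

Directly nullable (have an ε-rule): {E}.
Z is nullable via Z -> E (every symbol on the right is already known nullable).
Not nullable: S, W — each has a terminal in every rule's right-hand side or depends on a non-nullable symbol.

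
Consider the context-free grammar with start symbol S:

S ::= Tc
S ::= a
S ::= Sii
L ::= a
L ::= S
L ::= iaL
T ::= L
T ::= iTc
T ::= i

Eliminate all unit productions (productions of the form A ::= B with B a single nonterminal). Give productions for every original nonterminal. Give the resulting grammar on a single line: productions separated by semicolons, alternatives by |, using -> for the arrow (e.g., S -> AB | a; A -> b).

S -> a | Tc | Sii; L -> a | Tc | Sii | iaL; T -> a | i | Tc | Sii | iTc | iaL

Unit productions: L->S, T->L.
Unit pairs (A ⇒* B via units): (L,S), (T,L), (T,S).
S: inherits non-unit rules of {S} → Sii | Tc | a.
L: inherits non-unit rules of {L, S} → Sii | Tc | a | iaL.
T: inherits non-unit rules of {L, S, T} → Sii | Tc | a | i | iTc | iaL.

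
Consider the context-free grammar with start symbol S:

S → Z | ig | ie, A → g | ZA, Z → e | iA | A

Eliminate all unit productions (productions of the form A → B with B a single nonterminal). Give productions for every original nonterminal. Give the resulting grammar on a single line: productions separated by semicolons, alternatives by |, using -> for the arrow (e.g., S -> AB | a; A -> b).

Unit productions: S->Z, Z->A.
Unit pairs (A ⇒* B via units): (S,A), (S,Z), (Z,A).
S: inherits non-unit rules of {A, S, Z} → ZA | e | g | iA | ie | ig.
A: inherits non-unit rules of {A} → ZA | g.
Z: inherits non-unit rules of {A, Z} → ZA | e | g | iA.

S -> e | g | ZA | iA | ie | ig; A -> g | ZA; Z -> e | g | ZA | iA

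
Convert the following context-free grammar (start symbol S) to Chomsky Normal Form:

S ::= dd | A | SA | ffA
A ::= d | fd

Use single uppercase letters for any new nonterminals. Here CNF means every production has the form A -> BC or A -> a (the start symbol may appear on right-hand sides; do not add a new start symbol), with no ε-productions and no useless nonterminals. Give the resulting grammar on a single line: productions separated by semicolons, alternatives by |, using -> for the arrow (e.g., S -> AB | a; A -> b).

No ε-productions.
After unit-elimination: S -> d | SA | dd | fd | ffA; A -> d | fd.
TERM: introduce C -> d, B -> f and substitute in every rule of length ≥2.
BIN: S -> BBA becomes S -> BD, D -> BA.

S -> d | BC | BD | CC | SA; A -> d | BC; B -> f; C -> d; D -> BA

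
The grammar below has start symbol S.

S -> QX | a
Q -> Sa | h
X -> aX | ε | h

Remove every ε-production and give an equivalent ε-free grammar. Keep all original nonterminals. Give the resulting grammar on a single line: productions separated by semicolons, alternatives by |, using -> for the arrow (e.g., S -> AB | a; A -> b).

Nullable set: {X}.
S -> QX: X nullable, giving Q | QX.
Drop X -> ε.
X -> aX: X nullable, giving a | aX.
Unchanged (no nullable symbols): S -> a; Q -> Sa; Q -> h; X -> h.

S -> Q | a | QX; Q -> h | Sa; X -> a | h | aX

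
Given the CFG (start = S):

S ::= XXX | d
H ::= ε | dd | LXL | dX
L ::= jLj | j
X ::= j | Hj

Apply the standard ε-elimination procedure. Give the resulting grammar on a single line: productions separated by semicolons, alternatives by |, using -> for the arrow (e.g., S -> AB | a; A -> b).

S -> d | XXX; H -> dX | dd | LXL; L -> j | jLj; X -> j | Hj

Nullable set: {H}.
Drop H -> ε.
X -> Hj: H nullable, giving Hj | j.
Unchanged (no nullable symbols): S -> XXX; S -> d; H -> LXL; H -> dX; H -> dd; L -> j; L -> jLj; X -> j.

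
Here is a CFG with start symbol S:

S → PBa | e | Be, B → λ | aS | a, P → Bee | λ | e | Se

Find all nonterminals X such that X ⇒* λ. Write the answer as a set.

Directly nullable (have an ε-rule): {B, P}.
Not nullable: S — each has a terminal in every rule's right-hand side or depends on a non-nullable symbol.

{B, P}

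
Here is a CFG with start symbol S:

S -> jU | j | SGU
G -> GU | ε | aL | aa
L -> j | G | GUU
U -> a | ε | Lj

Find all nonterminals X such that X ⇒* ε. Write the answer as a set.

{G, L, U}

Directly nullable (have an ε-rule): {G, U}.
L is nullable via L -> G (every symbol on the right is already known nullable).
Not nullable: S — each has a terminal in every rule's right-hand side or depends on a non-nullable symbol.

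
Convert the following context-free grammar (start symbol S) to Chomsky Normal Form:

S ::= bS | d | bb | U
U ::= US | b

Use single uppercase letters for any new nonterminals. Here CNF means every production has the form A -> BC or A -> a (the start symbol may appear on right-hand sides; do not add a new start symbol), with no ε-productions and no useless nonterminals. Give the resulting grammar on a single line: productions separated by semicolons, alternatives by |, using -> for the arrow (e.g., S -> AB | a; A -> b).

S -> b | d | AA | AS | US; A -> b; U -> b | US

No ε-productions.
After unit-elimination: S -> b | d | US | bS | bb; U -> b | US.
TERM: introduce A -> b and substitute in every rule of length ≥2.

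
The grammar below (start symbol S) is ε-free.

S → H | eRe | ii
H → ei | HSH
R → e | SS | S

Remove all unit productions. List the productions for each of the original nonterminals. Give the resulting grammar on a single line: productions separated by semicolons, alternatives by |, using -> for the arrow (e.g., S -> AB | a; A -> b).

Unit productions: R->S, S->H.
Unit pairs (A ⇒* B via units): (R,H), (R,S), (S,H).
S: inherits non-unit rules of {H, S} → HSH | eRe | ei | ii.
H: inherits non-unit rules of {H} → HSH | ei.
R: inherits non-unit rules of {H, R, S} → HSH | SS | e | eRe | ei | ii.

S -> ei | ii | HSH | eRe; H -> ei | HSH; R -> e | SS | ei | ii | HSH | eRe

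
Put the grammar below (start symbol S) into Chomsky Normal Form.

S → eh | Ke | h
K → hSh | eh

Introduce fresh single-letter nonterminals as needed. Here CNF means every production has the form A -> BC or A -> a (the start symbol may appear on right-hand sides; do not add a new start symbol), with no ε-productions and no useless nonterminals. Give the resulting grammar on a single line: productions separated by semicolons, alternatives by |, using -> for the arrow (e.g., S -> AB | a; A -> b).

S -> h | AB | KA; A -> e; B -> h; C -> SB; K -> AB | BC

No ε-productions.
No unit productions to eliminate.
TERM: introduce A -> e, B -> h and substitute in every rule of length ≥2.
BIN: K -> BSB becomes K -> BC, C -> SB.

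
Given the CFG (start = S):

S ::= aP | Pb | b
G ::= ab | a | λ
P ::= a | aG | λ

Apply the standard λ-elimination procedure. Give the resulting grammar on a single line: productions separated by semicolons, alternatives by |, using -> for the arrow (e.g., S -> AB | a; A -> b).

S -> a | b | Pb | aP; G -> a | ab; P -> a | aG

Nullable set: {G, P}.
S -> Pb: P nullable, giving Pb | b.
S -> aP: P nullable, giving a | aP.
Drop G -> λ.
Drop P -> λ.
P -> aG: G nullable, giving a | aG.
Unchanged (no nullable symbols): S -> b; G -> a; G -> ab; P -> a.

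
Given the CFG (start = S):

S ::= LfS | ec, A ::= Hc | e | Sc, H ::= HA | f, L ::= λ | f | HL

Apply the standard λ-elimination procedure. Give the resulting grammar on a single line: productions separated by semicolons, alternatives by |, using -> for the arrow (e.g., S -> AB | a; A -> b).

Nullable set: {L}.
S -> LfS: L nullable, giving LfS | fS.
Drop L -> λ.
L -> HL: L nullable, giving H | HL.
Unchanged (no nullable symbols): S -> ec; A -> Hc; A -> Sc; A -> e; H -> HA; H -> f; L -> f.

S -> ec | fS | LfS; A -> e | Hc | Sc; H -> f | HA; L -> H | f | HL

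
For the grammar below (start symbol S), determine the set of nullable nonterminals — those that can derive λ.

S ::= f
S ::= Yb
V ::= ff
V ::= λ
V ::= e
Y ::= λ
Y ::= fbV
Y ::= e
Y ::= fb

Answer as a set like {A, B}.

Directly nullable (have an ε-rule): {V, Y}.
Not nullable: S — each has a terminal in every rule's right-hand side or depends on a non-nullable symbol.

{V, Y}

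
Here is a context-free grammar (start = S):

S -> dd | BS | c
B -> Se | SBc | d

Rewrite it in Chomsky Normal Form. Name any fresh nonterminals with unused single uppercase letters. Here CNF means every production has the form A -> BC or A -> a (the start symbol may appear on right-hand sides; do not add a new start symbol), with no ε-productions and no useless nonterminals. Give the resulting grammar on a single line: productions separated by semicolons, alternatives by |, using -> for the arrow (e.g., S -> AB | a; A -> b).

S -> c | BS | DD; A -> c; B -> d | SC | SE; C -> e; D -> d; E -> BA

No ε-productions.
No unit productions to eliminate.
TERM: introduce A -> c, D -> d, C -> e and substitute in every rule of length ≥2.
BIN: B -> SBA becomes B -> SE, E -> BA.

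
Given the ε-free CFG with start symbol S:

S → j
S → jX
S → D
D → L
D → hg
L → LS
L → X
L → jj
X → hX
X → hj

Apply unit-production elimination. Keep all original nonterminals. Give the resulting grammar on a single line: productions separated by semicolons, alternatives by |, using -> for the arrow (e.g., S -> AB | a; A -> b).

S -> j | LS | hX | hg | hj | jX | jj; D -> LS | hX | hg | hj | jj; L -> LS | hX | hj | jj; X -> hX | hj

Unit productions: D->L, L->X, S->D.
Unit pairs (A ⇒* B via units): (D,L), (D,X), (L,X), (S,D), (S,L), (S,X).
S: inherits non-unit rules of {D, L, S, X} → LS | hX | hg | hj | j | jX | jj.
D: inherits non-unit rules of {D, L, X} → LS | hX | hg | hj | jj.
L: inherits non-unit rules of {L, X} → LS | hX | hj | jj.
X: inherits non-unit rules of {X} → hX | hj.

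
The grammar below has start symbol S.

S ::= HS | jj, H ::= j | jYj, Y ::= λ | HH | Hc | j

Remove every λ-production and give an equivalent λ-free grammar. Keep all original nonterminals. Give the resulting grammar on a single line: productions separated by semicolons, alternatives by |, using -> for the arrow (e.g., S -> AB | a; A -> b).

S -> HS | jj; H -> j | jj | jYj; Y -> j | HH | Hc

Nullable set: {Y}.
H -> jYj: Y nullable, giving jYj | jj.
Drop Y -> λ.
Unchanged (no nullable symbols): S -> HS; S -> jj; H -> j; Y -> HH; Y -> Hc; Y -> j.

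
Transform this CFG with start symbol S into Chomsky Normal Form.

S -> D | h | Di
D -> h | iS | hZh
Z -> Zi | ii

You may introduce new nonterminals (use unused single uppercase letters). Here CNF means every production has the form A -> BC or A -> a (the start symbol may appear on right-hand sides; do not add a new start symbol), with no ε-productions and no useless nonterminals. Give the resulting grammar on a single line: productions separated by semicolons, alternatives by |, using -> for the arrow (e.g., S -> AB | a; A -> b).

No ε-productions.
After unit-elimination: S -> h | Di | iS | hZh; D -> h | iS | hZh; Z -> Zi | ii.
TERM: introduce A -> h, B -> i and substitute in every rule of length ≥2.
BIN: D -> AZA becomes D -> AC, C -> ZA; S -> AZA becomes S -> AE, E -> ZA.

S -> h | AE | BS | DB; A -> h; B -> i; C -> ZA; D -> h | AC | BS; E -> ZA; Z -> BB | ZB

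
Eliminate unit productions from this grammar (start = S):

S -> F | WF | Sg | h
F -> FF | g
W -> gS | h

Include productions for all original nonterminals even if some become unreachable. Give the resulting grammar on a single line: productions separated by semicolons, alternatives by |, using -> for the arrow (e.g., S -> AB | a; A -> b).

S -> g | h | FF | Sg | WF; F -> g | FF; W -> h | gS

Unit productions: S->F.
Unit pairs (A ⇒* B via units): (S,F).
S: inherits non-unit rules of {F, S} → FF | Sg | WF | g | h.
F: inherits non-unit rules of {F} → FF | g.
W: inherits non-unit rules of {W} → gS | h.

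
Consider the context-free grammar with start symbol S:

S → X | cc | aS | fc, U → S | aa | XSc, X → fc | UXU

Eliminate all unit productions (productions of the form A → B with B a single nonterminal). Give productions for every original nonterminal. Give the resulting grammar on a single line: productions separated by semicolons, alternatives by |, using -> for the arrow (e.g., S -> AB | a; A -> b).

S -> aS | cc | fc | UXU; U -> aS | aa | cc | fc | UXU | XSc; X -> fc | UXU

Unit productions: S->X, U->S.
Unit pairs (A ⇒* B via units): (S,X), (U,S), (U,X).
S: inherits non-unit rules of {S, X} → UXU | aS | cc | fc.
U: inherits non-unit rules of {S, U, X} → UXU | XSc | aS | aa | cc | fc.
X: inherits non-unit rules of {X} → UXU | fc.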